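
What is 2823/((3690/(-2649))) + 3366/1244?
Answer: -129032909/63755 ≈ -2023.9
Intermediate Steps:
2823/((3690/(-2649))) + 3366/1244 = 2823/((3690*(-1/2649))) + 3366*(1/1244) = 2823/(-1230/883) + 1683/622 = 2823*(-883/1230) + 1683/622 = -830903/410 + 1683/622 = -129032909/63755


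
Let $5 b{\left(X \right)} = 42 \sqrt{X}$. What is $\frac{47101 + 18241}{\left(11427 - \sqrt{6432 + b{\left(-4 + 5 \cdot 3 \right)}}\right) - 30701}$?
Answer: $- \frac{65342}{19274 + \sqrt{6432 + \frac{42 \sqrt{11}}{5}}} \approx -3.3761$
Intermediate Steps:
$b{\left(X \right)} = \frac{42 \sqrt{X}}{5}$
$\frac{47101 + 18241}{\left(11427 - \sqrt{6432 + b{\left(-4 + 5 \cdot 3 \right)}}\right) - 30701} = \frac{47101 + 18241}{\left(11427 - \sqrt{6432 + \frac{42 \sqrt{-4 + 5 \cdot 3}}{5}}\right) - 30701} = \frac{65342}{\left(11427 - \sqrt{6432 + \frac{42 \sqrt{-4 + 15}}{5}}\right) - 30701} = \frac{65342}{\left(11427 - \sqrt{6432 + \frac{42 \sqrt{11}}{5}}\right) - 30701} = \frac{65342}{-19274 - \sqrt{6432 + \frac{42 \sqrt{11}}{5}}}$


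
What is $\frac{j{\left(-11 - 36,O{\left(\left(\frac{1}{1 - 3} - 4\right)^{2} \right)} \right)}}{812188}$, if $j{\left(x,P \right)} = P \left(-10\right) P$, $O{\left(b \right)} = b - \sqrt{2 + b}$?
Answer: $- \frac{34585}{6497504} + \frac{405 \sqrt{89}}{1624376} \approx -0.0029707$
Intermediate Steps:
$j{\left(x,P \right)} = - 10 P^{2}$ ($j{\left(x,P \right)} = - 10 P P = - 10 P^{2}$)
$\frac{j{\left(-11 - 36,O{\left(\left(\frac{1}{1 - 3} - 4\right)^{2} \right)} \right)}}{812188} = \frac{\left(-10\right) \left(\left(\frac{1}{1 - 3} - 4\right)^{2} - \sqrt{2 + \left(\frac{1}{1 - 3} - 4\right)^{2}}\right)^{2}}{812188} = - 10 \left(\left(\frac{1}{-2} - 4\right)^{2} - \sqrt{2 + \left(\frac{1}{-2} - 4\right)^{2}}\right)^{2} \cdot \frac{1}{812188} = - 10 \left(\left(- \frac{1}{2} - 4\right)^{2} - \sqrt{2 + \left(- \frac{1}{2} - 4\right)^{2}}\right)^{2} \cdot \frac{1}{812188} = - 10 \left(\left(- \frac{9}{2}\right)^{2} - \sqrt{2 + \left(- \frac{9}{2}\right)^{2}}\right)^{2} \cdot \frac{1}{812188} = - 10 \left(\frac{81}{4} - \sqrt{2 + \frac{81}{4}}\right)^{2} \cdot \frac{1}{812188} = - 10 \left(\frac{81}{4} - \sqrt{\frac{89}{4}}\right)^{2} \cdot \frac{1}{812188} = - 10 \left(\frac{81}{4} - \frac{\sqrt{89}}{2}\right)^{2} \cdot \frac{1}{812188} = - \frac{5 \left(\frac{81}{4} - \frac{\sqrt{89}}{2}\right)^{2}}{406094}$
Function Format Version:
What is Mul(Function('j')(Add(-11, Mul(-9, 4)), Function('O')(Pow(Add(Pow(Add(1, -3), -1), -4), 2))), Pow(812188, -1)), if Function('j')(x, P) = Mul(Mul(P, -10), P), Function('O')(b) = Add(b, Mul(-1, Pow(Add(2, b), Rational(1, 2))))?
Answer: Add(Rational(-34585, 6497504), Mul(Rational(405, 1624376), Pow(89, Rational(1, 2)))) ≈ -0.0029707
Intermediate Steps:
Function('j')(x, P) = Mul(-10, Pow(P, 2)) (Function('j')(x, P) = Mul(Mul(-10, P), P) = Mul(-10, Pow(P, 2)))
Mul(Function('j')(Add(-11, Mul(-9, 4)), Function('O')(Pow(Add(Pow(Add(1, -3), -1), -4), 2))), Pow(812188, -1)) = Mul(Mul(-10, Pow(Add(Pow(Add(Pow(Add(1, -3), -1), -4), 2), Mul(-1, Pow(Add(2, Pow(Add(Pow(Add(1, -3), -1), -4), 2)), Rational(1, 2)))), 2)), Pow(812188, -1)) = Mul(Mul(-10, Pow(Add(Pow(Add(Pow(-2, -1), -4), 2), Mul(-1, Pow(Add(2, Pow(Add(Pow(-2, -1), -4), 2)), Rational(1, 2)))), 2)), Rational(1, 812188)) = Mul(Mul(-10, Pow(Add(Pow(Add(Rational(-1, 2), -4), 2), Mul(-1, Pow(Add(2, Pow(Add(Rational(-1, 2), -4), 2)), Rational(1, 2)))), 2)), Rational(1, 812188)) = Mul(Mul(-10, Pow(Add(Pow(Rational(-9, 2), 2), Mul(-1, Pow(Add(2, Pow(Rational(-9, 2), 2)), Rational(1, 2)))), 2)), Rational(1, 812188)) = Mul(Mul(-10, Pow(Add(Rational(81, 4), Mul(-1, Pow(Add(2, Rational(81, 4)), Rational(1, 2)))), 2)), Rational(1, 812188)) = Mul(Mul(-10, Pow(Add(Rational(81, 4), Mul(-1, Pow(Rational(89, 4), Rational(1, 2)))), 2)), Rational(1, 812188)) = Mul(Mul(-10, Pow(Add(Rational(81, 4), Mul(-1, Mul(Rational(1, 2), Pow(89, Rational(1, 2))))), 2)), Rational(1, 812188)) = Mul(Mul(-10, Pow(Add(Rational(81, 4), Mul(Rational(-1, 2), Pow(89, Rational(1, 2)))), 2)), Rational(1, 812188)) = Mul(Rational(-5, 406094), Pow(Add(Rational(81, 4), Mul(Rational(-1, 2), Pow(89, Rational(1, 2)))), 2))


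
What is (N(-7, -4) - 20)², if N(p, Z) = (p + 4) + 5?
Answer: 324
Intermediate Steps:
N(p, Z) = 9 + p (N(p, Z) = (4 + p) + 5 = 9 + p)
(N(-7, -4) - 20)² = ((9 - 7) - 20)² = (2 - 20)² = (-18)² = 324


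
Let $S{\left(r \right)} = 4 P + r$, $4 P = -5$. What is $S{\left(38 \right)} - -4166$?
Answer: $4199$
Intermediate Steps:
$P = - \frac{5}{4}$ ($P = \frac{1}{4} \left(-5\right) = - \frac{5}{4} \approx -1.25$)
$S{\left(r \right)} = -5 + r$ ($S{\left(r \right)} = 4 \left(- \frac{5}{4}\right) + r = -5 + r$)
$S{\left(38 \right)} - -4166 = \left(-5 + 38\right) - -4166 = 33 + 4166 = 4199$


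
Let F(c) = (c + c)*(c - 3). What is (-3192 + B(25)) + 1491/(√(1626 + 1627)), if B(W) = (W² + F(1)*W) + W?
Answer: -2642 + 1491*√3253/3253 ≈ -2615.9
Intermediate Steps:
F(c) = 2*c*(-3 + c) (F(c) = (2*c)*(-3 + c) = 2*c*(-3 + c))
B(W) = W² - 3*W (B(W) = (W² + (2*1*(-3 + 1))*W) + W = (W² + (2*1*(-2))*W) + W = (W² - 4*W) + W = W² - 3*W)
(-3192 + B(25)) + 1491/(√(1626 + 1627)) = (-3192 + 25*(-3 + 25)) + 1491/(√(1626 + 1627)) = (-3192 + 25*22) + 1491/(√3253) = (-3192 + 550) + 1491*(√3253/3253) = -2642 + 1491*√3253/3253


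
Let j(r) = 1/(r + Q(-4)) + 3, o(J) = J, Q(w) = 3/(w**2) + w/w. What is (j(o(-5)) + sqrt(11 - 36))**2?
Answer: -65136/3721 + 1670*I/61 ≈ -17.505 + 27.377*I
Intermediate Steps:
Q(w) = 1 + 3/w**2 (Q(w) = 3/w**2 + 1 = 1 + 3/w**2)
j(r) = 3 + 1/(19/16 + r) (j(r) = 1/(r + (1 + 3/(-4)**2)) + 3 = 1/(r + (1 + 3*(1/16))) + 3 = 1/(r + (1 + 3/16)) + 3 = 1/(r + 19/16) + 3 = 1/(19/16 + r) + 3 = 3 + 1/(19/16 + r))
(j(o(-5)) + sqrt(11 - 36))**2 = ((73 + 48*(-5))/(19 + 16*(-5)) + sqrt(11 - 36))**2 = ((73 - 240)/(19 - 80) + sqrt(-25))**2 = (-167/(-61) + 5*I)**2 = (-1/61*(-167) + 5*I)**2 = (167/61 + 5*I)**2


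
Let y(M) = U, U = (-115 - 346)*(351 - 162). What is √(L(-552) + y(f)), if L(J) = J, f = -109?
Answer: I*√87681 ≈ 296.11*I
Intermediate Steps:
U = -87129 (U = -461*189 = -87129)
y(M) = -87129
√(L(-552) + y(f)) = √(-552 - 87129) = √(-87681) = I*√87681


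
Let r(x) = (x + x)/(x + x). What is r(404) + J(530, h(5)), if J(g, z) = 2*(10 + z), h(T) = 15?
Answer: 51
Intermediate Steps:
J(g, z) = 20 + 2*z
r(x) = 1 (r(x) = (2*x)/((2*x)) = (2*x)*(1/(2*x)) = 1)
r(404) + J(530, h(5)) = 1 + (20 + 2*15) = 1 + (20 + 30) = 1 + 50 = 51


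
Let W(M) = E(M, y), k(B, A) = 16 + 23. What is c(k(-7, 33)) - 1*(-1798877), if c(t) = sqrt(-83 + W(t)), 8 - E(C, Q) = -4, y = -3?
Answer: 1798877 + I*sqrt(71) ≈ 1.7989e+6 + 8.4261*I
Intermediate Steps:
k(B, A) = 39
E(C, Q) = 12 (E(C, Q) = 8 - 1*(-4) = 8 + 4 = 12)
W(M) = 12
c(t) = I*sqrt(71) (c(t) = sqrt(-83 + 12) = sqrt(-71) = I*sqrt(71))
c(k(-7, 33)) - 1*(-1798877) = I*sqrt(71) - 1*(-1798877) = I*sqrt(71) + 1798877 = 1798877 + I*sqrt(71)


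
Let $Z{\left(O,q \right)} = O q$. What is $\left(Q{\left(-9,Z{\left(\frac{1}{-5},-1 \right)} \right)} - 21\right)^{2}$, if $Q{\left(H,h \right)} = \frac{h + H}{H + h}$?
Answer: $400$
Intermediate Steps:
$Q{\left(H,h \right)} = 1$ ($Q{\left(H,h \right)} = \frac{H + h}{H + h} = 1$)
$\left(Q{\left(-9,Z{\left(\frac{1}{-5},-1 \right)} \right)} - 21\right)^{2} = \left(1 - 21\right)^{2} = \left(-20\right)^{2} = 400$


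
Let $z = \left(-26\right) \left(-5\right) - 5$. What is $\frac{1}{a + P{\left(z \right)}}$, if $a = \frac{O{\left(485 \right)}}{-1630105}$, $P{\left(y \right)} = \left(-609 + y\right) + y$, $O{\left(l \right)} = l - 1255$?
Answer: $- \frac{326021}{117041385} \approx -0.0027855$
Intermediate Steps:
$O{\left(l \right)} = -1255 + l$ ($O{\left(l \right)} = l - 1255 = -1255 + l$)
$z = 125$ ($z = 130 - 5 = 125$)
$P{\left(y \right)} = -609 + 2 y$
$a = \frac{154}{326021}$ ($a = \frac{-1255 + 485}{-1630105} = \left(-770\right) \left(- \frac{1}{1630105}\right) = \frac{154}{326021} \approx 0.00047236$)
$\frac{1}{a + P{\left(z \right)}} = \frac{1}{\frac{154}{326021} + \left(-609 + 2 \cdot 125\right)} = \frac{1}{\frac{154}{326021} + \left(-609 + 250\right)} = \frac{1}{\frac{154}{326021} - 359} = \frac{1}{- \frac{117041385}{326021}} = - \frac{326021}{117041385}$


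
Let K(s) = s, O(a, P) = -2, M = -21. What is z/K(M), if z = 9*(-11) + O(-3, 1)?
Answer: 101/21 ≈ 4.8095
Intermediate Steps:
z = -101 (z = 9*(-11) - 2 = -99 - 2 = -101)
z/K(M) = -101/(-21) = -101*(-1/21) = 101/21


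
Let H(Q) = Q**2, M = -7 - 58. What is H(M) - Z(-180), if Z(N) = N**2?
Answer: -28175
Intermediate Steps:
M = -65
H(M) - Z(-180) = (-65)**2 - 1*(-180)**2 = 4225 - 1*32400 = 4225 - 32400 = -28175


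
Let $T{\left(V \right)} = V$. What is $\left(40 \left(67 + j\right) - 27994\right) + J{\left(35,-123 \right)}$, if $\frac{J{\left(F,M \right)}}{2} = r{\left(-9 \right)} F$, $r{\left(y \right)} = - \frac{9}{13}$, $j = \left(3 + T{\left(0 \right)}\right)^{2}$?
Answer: $- \frac{325032}{13} \approx -25002.0$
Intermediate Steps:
$j = 9$ ($j = \left(3 + 0\right)^{2} = 3^{2} = 9$)
$r{\left(y \right)} = - \frac{9}{13}$ ($r{\left(y \right)} = \left(-9\right) \frac{1}{13} = - \frac{9}{13}$)
$J{\left(F,M \right)} = - \frac{18 F}{13}$ ($J{\left(F,M \right)} = 2 \left(- \frac{9 F}{13}\right) = - \frac{18 F}{13}$)
$\left(40 \left(67 + j\right) - 27994\right) + J{\left(35,-123 \right)} = \left(40 \left(67 + 9\right) - 27994\right) - \frac{630}{13} = \left(40 \cdot 76 - 27994\right) - \frac{630}{13} = \left(3040 - 27994\right) - \frac{630}{13} = -24954 - \frac{630}{13} = - \frac{325032}{13}$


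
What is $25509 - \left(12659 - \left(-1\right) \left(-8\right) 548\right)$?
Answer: $17234$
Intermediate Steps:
$25509 - \left(12659 - \left(-1\right) \left(-8\right) 548\right) = 25509 + \left(\left(8 \cdot 548 - 8295\right) - 4364\right) = 25509 + \left(\left(4384 - 8295\right) - 4364\right) = 25509 - 8275 = 17234$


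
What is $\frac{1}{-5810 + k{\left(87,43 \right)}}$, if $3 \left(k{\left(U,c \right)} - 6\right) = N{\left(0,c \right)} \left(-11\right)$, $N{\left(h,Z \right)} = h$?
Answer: $- \frac{1}{5804} \approx -0.00017229$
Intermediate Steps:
$k{\left(U,c \right)} = 6$ ($k{\left(U,c \right)} = 6 + \frac{0 \left(-11\right)}{3} = 6 + \frac{1}{3} \cdot 0 = 6 + 0 = 6$)
$\frac{1}{-5810 + k{\left(87,43 \right)}} = \frac{1}{-5810 + 6} = \frac{1}{-5804} = - \frac{1}{5804}$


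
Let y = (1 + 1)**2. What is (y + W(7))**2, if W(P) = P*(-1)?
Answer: 9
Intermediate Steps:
y = 4 (y = 2**2 = 4)
W(P) = -P
(y + W(7))**2 = (4 - 1*7)**2 = (4 - 7)**2 = (-3)**2 = 9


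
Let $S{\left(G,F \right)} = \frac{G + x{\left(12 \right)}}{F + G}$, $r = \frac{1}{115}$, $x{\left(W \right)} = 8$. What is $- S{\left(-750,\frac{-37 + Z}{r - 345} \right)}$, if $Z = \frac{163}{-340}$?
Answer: $- \frac{2001791344}{2023080911} \approx -0.98948$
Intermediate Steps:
$Z = - \frac{163}{340}$ ($Z = 163 \left(- \frac{1}{340}\right) = - \frac{163}{340} \approx -0.47941$)
$r = \frac{1}{115} \approx 0.0086956$
$S{\left(G,F \right)} = \frac{8 + G}{F + G}$ ($S{\left(G,F \right)} = \frac{G + 8}{F + G} = \frac{8 + G}{F + G}$)
$- S{\left(-750,\frac{-37 + Z}{r - 345} \right)} = - \frac{8 - 750}{\frac{-37 - \frac{163}{340}}{\frac{1}{115} - 345} - 750} = - \frac{-742}{- \frac{12743}{340 \left(- \frac{39674}{115}\right)} - 750} = - \frac{-742}{\left(- \frac{12743}{340}\right) \left(- \frac{115}{39674}\right) - 750} = - \frac{-742}{\frac{293089}{2697832} - 750} = - \frac{-742}{- \frac{2023080911}{2697832}} = - \frac{\left(-2697832\right) \left(-742\right)}{2023080911} = \left(-1\right) \frac{2001791344}{2023080911} = - \frac{2001791344}{2023080911}$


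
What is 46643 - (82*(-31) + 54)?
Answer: 49131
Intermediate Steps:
46643 - (82*(-31) + 54) = 46643 - (-2542 + 54) = 46643 - 1*(-2488) = 46643 + 2488 = 49131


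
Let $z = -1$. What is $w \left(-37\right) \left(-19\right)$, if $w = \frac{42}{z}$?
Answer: $-29526$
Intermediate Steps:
$w = -42$ ($w = \frac{42}{-1} = 42 \left(-1\right) = -42$)
$w \left(-37\right) \left(-19\right) = \left(-42\right) \left(-37\right) \left(-19\right) = 1554 \left(-19\right) = -29526$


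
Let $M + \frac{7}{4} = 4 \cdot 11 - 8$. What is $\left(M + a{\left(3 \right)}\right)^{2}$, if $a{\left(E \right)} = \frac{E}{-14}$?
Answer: $\frac{908209}{784} \approx 1158.4$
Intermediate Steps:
$a{\left(E \right)} = - \frac{E}{14}$ ($a{\left(E \right)} = E \left(- \frac{1}{14}\right) = - \frac{E}{14}$)
$M = \frac{137}{4}$ ($M = - \frac{7}{4} + \left(4 \cdot 11 - 8\right) = - \frac{7}{4} + \left(44 - 8\right) = - \frac{7}{4} + 36 = \frac{137}{4} \approx 34.25$)
$\left(M + a{\left(3 \right)}\right)^{2} = \left(\frac{137}{4} - \frac{3}{14}\right)^{2} = \left(\frac{953}{28}\right)^{2} = \frac{908209}{784}$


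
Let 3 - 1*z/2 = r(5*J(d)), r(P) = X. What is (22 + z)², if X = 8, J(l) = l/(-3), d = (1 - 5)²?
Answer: 144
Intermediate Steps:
d = 16 (d = (-4)² = 16)
J(l) = -l/3 (J(l) = l*(-⅓) = -l/3)
r(P) = 8
z = -10 (z = 6 - 2*8 = 6 - 16 = -10)
(22 + z)² = (22 - 10)² = 12² = 144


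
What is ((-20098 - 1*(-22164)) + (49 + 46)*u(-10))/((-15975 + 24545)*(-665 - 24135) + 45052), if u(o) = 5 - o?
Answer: -3491/212490948 ≈ -1.6429e-5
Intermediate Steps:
((-20098 - 1*(-22164)) + (49 + 46)*u(-10))/((-15975 + 24545)*(-665 - 24135) + 45052) = ((-20098 - 1*(-22164)) + (49 + 46)*(5 - 1*(-10)))/((-15975 + 24545)*(-665 - 24135) + 45052) = ((-20098 + 22164) + 95*(5 + 10))/(8570*(-24800) + 45052) = (2066 + 95*15)/(-212536000 + 45052) = (2066 + 1425)/(-212490948) = 3491*(-1/212490948) = -3491/212490948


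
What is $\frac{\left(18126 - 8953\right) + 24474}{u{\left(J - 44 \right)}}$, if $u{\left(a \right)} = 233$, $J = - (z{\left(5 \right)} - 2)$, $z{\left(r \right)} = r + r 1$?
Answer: $\frac{33647}{233} \approx 144.41$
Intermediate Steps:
$z{\left(r \right)} = 2 r$ ($z{\left(r \right)} = r + r = 2 r$)
$J = -8$ ($J = - (2 \cdot 5 - 2) = - (10 - 2) = \left(-1\right) 8 = -8$)
$\frac{\left(18126 - 8953\right) + 24474}{u{\left(J - 44 \right)}} = \frac{\left(18126 - 8953\right) + 24474}{233} = \left(9173 + 24474\right) \frac{1}{233} = 33647 \cdot \frac{1}{233} = \frac{33647}{233}$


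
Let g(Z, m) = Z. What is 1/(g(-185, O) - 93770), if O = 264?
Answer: -1/93955 ≈ -1.0643e-5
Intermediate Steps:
1/(g(-185, O) - 93770) = 1/(-185 - 93770) = 1/(-93955) = -1/93955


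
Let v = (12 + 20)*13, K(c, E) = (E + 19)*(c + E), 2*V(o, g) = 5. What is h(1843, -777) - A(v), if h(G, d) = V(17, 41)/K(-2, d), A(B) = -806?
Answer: 951856989/1180964 ≈ 806.00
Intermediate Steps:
V(o, g) = 5/2 (V(o, g) = (½)*5 = 5/2)
K(c, E) = (19 + E)*(E + c)
v = 416 (v = 32*13 = 416)
h(G, d) = 5/(2*(-38 + d² + 17*d)) (h(G, d) = 5/(2*(d² + 19*d + 19*(-2) + d*(-2))) = 5/(2*(d² + 19*d - 38 - 2*d)) = 5/(2*(-38 + d² + 17*d)))
h(1843, -777) - A(v) = 5/(2*(-38 + (-777)² + 17*(-777))) - 1*(-806) = 5/(2*(-38 + 603729 - 13209)) + 806 = (5/2)/590482 + 806 = (5/2)*(1/590482) + 806 = 5/1180964 + 806 = 951856989/1180964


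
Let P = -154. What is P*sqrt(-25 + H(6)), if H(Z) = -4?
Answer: -154*I*sqrt(29) ≈ -829.32*I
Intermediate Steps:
P*sqrt(-25 + H(6)) = -154*sqrt(-25 - 4) = -154*I*sqrt(29)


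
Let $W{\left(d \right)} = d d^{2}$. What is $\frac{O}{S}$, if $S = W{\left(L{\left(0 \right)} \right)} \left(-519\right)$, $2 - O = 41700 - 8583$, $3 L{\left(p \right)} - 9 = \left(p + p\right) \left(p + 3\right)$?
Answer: $\frac{33115}{14013} \approx 2.3632$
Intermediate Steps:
$L{\left(p \right)} = 3 + \frac{2 p \left(3 + p\right)}{3}$ ($L{\left(p \right)} = 3 + \frac{\left(p + p\right) \left(p + 3\right)}{3} = 3 + \frac{2 p \left(3 + p\right)}{3}$)
$W{\left(d \right)} = d^{3}$
$O = -33115$ ($O = 2 - \left(41700 - 8583\right) = 2 - 33117 = -33115$)
$S = -14013$ ($S = \left(3 + 2 \cdot 0 + \frac{2 \cdot 0^{2}}{3}\right)^{3} \left(-519\right) = \left(3 + 0 + \frac{2}{3} \cdot 0\right)^{3} \left(-519\right) = \left(3 + 0 + 0\right)^{3} \left(-519\right) = 3^{3} \left(-519\right) = 27 \left(-519\right) = -14013$)
$\frac{O}{S} = - \frac{33115}{-14013} = \left(-33115\right) \left(- \frac{1}{14013}\right) = \frac{33115}{14013}$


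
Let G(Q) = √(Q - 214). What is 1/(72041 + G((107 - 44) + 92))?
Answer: 72041/5189905740 - I*√59/5189905740 ≈ 1.3881e-5 - 1.48e-9*I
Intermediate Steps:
G(Q) = √(-214 + Q)
1/(72041 + G((107 - 44) + 92)) = 1/(72041 + √(-214 + ((107 - 44) + 92))) = 1/(72041 + √(-214 + (63 + 92))) = 1/(72041 + √(-214 + 155)) = 1/(72041 + √(-59)) = 1/(72041 + I*√59)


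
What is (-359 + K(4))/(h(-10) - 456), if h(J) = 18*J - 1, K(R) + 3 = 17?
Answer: 345/637 ≈ 0.54160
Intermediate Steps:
K(R) = 14 (K(R) = -3 + 17 = 14)
h(J) = -1 + 18*J
(-359 + K(4))/(h(-10) - 456) = (-359 + 14)/((-1 + 18*(-10)) - 456) = -345/((-1 - 180) - 456) = -345/(-181 - 456) = -345/(-637) = -345*(-1/637) = 345/637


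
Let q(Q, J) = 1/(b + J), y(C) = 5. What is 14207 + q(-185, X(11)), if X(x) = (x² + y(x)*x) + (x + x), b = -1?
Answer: 2798780/197 ≈ 14207.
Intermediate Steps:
X(x) = x² + 7*x (X(x) = (x² + 5*x) + (x + x) = (x² + 5*x) + 2*x = x² + 7*x)
q(Q, J) = 1/(-1 + J)
14207 + q(-185, X(11)) = 14207 + 1/(-1 + 11*(7 + 11)) = 14207 + 1/(-1 + 11*18) = 14207 + 1/(-1 + 198) = 14207 + 1/197 = 2798780/197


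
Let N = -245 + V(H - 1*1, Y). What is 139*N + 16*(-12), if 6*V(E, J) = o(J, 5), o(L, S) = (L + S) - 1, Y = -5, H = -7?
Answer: -205621/6 ≈ -34270.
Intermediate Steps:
o(L, S) = -1 + L + S
V(E, J) = 2/3 + J/6 (V(E, J) = (-1 + J + 5)/6 = (4 + J)/6 = 2/3 + J/6)
N = -1471/6 (N = -245 + (2/3 + (1/6)*(-5)) = -245 + (2/3 - 5/6) = -245 - 1/6 = -1471/6 ≈ -245.17)
139*N + 16*(-12) = 139*(-1471/6) + 16*(-12) = -204469/6 - 192 = -205621/6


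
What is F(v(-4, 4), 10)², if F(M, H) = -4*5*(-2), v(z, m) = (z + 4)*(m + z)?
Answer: 1600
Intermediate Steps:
v(z, m) = (4 + z)*(m + z)
F(M, H) = 40 (F(M, H) = -20*(-2) = 40)
F(v(-4, 4), 10)² = 40² = 1600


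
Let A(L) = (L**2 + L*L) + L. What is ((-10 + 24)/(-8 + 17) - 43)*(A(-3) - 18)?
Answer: 373/3 ≈ 124.33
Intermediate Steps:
A(L) = L + 2*L**2 (A(L) = (L**2 + L**2) + L = 2*L**2 + L = L + 2*L**2)
((-10 + 24)/(-8 + 17) - 43)*(A(-3) - 18) = ((-10 + 24)/(-8 + 17) - 43)*(-3*(1 + 2*(-3)) - 18) = (14/9 - 43)*(-3*(1 - 6) - 18) = (14*(1/9) - 43)*(-3*(-5) - 18) = (14/9 - 43)*(15 - 18) = -373/9*(-3) = 373/3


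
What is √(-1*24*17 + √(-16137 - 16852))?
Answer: √(-408 + I*√32989) ≈ 4.3933 + 20.671*I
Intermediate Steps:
√(-1*24*17 + √(-16137 - 16852)) = √(-24*17 + √(-32989)) = √(-408 + I*√32989)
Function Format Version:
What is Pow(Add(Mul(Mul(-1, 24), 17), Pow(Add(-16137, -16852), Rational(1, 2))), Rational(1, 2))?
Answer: Pow(Add(-408, Mul(I, Pow(32989, Rational(1, 2)))), Rational(1, 2)) ≈ Add(4.3933, Mul(20.671, I))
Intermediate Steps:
Pow(Add(Mul(Mul(-1, 24), 17), Pow(Add(-16137, -16852), Rational(1, 2))), Rational(1, 2)) = Pow(Add(Mul(-24, 17), Pow(-32989, Rational(1, 2))), Rational(1, 2)) = Pow(Add(-408, Mul(I, Pow(32989, Rational(1, 2)))), Rational(1, 2))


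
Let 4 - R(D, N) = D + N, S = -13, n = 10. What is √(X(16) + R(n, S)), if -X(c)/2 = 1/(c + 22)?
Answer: 2*√627/19 ≈ 2.6358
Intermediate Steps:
X(c) = -2/(22 + c) (X(c) = -2/(c + 22) = -2/(22 + c))
R(D, N) = 4 - D - N (R(D, N) = 4 - (D + N) = 4 + (-D - N) = 4 - D - N)
√(X(16) + R(n, S)) = √(-2/(22 + 16) + (4 - 1*10 - 1*(-13))) = √(-2/38 + (4 - 10 + 13)) = √(-2*1/38 + 7) = √(-1/19 + 7) = √(132/19) = 2*√627/19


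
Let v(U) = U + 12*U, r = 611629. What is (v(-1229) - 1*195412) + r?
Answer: 400240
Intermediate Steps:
v(U) = 13*U
(v(-1229) - 1*195412) + r = (13*(-1229) - 1*195412) + 611629 = (-15977 - 195412) + 611629 = -211389 + 611629 = 400240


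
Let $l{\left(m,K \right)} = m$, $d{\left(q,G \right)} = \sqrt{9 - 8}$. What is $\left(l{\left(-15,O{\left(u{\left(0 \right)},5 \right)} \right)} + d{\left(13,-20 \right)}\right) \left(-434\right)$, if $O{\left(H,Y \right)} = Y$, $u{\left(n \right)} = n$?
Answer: $6076$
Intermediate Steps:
$d{\left(q,G \right)} = 1$ ($d{\left(q,G \right)} = \sqrt{1} = 1$)
$\left(l{\left(-15,O{\left(u{\left(0 \right)},5 \right)} \right)} + d{\left(13,-20 \right)}\right) \left(-434\right) = \left(-15 + 1\right) \left(-434\right) = \left(-14\right) \left(-434\right) = 6076$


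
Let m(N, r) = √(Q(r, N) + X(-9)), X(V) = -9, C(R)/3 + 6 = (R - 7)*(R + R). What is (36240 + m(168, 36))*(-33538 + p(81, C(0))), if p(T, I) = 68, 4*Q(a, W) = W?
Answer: -1212952800 - 33470*√33 ≈ -1.2131e+9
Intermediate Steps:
C(R) = -18 + 6*R*(-7 + R) (C(R) = -18 + 3*((R - 7)*(R + R)) = -18 + 3*((-7 + R)*(2*R)) = -18 + 3*(2*R*(-7 + R)) = -18 + 6*R*(-7 + R))
Q(a, W) = W/4
m(N, r) = √(-9 + N/4) (m(N, r) = √(N/4 - 9) = √(-9 + N/4))
(36240 + m(168, 36))*(-33538 + p(81, C(0))) = (36240 + √(-36 + 168)/2)*(-33538 + 68) = (36240 + √132/2)*(-33470) = (36240 + (2*√33)/2)*(-33470) = (36240 + √33)*(-33470) = -1212952800 - 33470*√33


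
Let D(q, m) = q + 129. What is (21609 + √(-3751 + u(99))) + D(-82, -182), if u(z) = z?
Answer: 21656 + 2*I*√913 ≈ 21656.0 + 60.432*I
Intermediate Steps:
D(q, m) = 129 + q
(21609 + √(-3751 + u(99))) + D(-82, -182) = (21609 + √(-3751 + 99)) + (129 - 82) = (21609 + √(-3652)) + 47 = (21609 + 2*I*√913) + 47 = 21656 + 2*I*√913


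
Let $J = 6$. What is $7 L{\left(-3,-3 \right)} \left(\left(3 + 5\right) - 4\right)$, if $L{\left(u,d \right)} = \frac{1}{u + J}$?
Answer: $\frac{28}{3} \approx 9.3333$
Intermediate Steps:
$L{\left(u,d \right)} = \frac{1}{6 + u}$ ($L{\left(u,d \right)} = \frac{1}{u + 6} = \frac{1}{6 + u}$)
$7 L{\left(-3,-3 \right)} \left(\left(3 + 5\right) - 4\right) = \frac{7}{6 - 3} \left(\left(3 + 5\right) - 4\right) = \frac{7}{3} \left(8 - 4\right) = 7 \cdot \frac{1}{3} \cdot 4 = \frac{7}{3} \cdot 4 = \frac{28}{3}$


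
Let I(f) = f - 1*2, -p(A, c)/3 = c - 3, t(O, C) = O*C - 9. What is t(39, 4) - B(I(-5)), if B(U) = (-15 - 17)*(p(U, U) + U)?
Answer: 883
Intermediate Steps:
t(O, C) = -9 + C*O (t(O, C) = C*O - 9 = -9 + C*O)
p(A, c) = 9 - 3*c (p(A, c) = -3*(c - 3) = -3*(-3 + c) = 9 - 3*c)
I(f) = -2 + f (I(f) = f - 2 = -2 + f)
B(U) = -288 + 64*U (B(U) = (-15 - 17)*((9 - 3*U) + U) = -32*(9 - 2*U) = -288 + 64*U)
t(39, 4) - B(I(-5)) = (-9 + 4*39) - (-288 + 64*(-2 - 5)) = (-9 + 156) - (-288 + 64*(-7)) = 147 - (-288 - 448) = 147 - 1*(-736) = 147 + 736 = 883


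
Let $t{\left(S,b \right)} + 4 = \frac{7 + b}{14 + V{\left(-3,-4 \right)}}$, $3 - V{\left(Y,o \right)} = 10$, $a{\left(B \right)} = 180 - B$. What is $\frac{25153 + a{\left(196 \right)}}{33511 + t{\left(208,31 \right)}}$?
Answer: $\frac{175959}{234587} \approx 0.75008$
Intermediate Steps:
$V{\left(Y,o \right)} = -7$ ($V{\left(Y,o \right)} = 3 - 10 = -7$)
$t{\left(S,b \right)} = -3 + \frac{b}{7}$ ($t{\left(S,b \right)} = -4 + \frac{7 + b}{14 - 7} = -4 + \frac{7 + b}{7} = -4 + \left(7 + b\right) \frac{1}{7} = -4 + \left(1 + \frac{b}{7}\right) = -3 + \frac{b}{7}$)
$\frac{25153 + a{\left(196 \right)}}{33511 + t{\left(208,31 \right)}} = \frac{25153 + \left(180 - 196\right)}{33511 + \left(-3 + \frac{1}{7} \cdot 31\right)} = \frac{25153 + \left(180 - 196\right)}{33511 + \left(-3 + \frac{31}{7}\right)} = \frac{25153 - 16}{33511 + \frac{10}{7}} = \frac{25137}{\frac{234587}{7}} = 25137 \cdot \frac{7}{234587} = \frac{175959}{234587}$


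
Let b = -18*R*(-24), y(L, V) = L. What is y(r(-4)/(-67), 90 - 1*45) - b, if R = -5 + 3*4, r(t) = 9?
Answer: -202617/67 ≈ -3024.1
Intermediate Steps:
R = 7 (R = -5 + 12 = 7)
b = 3024 (b = -18*7*(-24) = -126*(-24) = 3024)
y(r(-4)/(-67), 90 - 1*45) - b = 9/(-67) - 1*3024 = 9*(-1/67) - 3024 = -9/67 - 3024 = -202617/67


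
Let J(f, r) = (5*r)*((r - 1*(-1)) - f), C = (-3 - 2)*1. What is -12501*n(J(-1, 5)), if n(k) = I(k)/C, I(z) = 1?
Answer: 12501/5 ≈ 2500.2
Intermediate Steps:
C = -5 (C = -5*1 = -5)
J(f, r) = 5*r*(1 + r - f) (J(f, r) = (5*r)*((r + 1) - f) = (5*r)*((1 + r) - f) = (5*r)*(1 + r - f) = 5*r*(1 + r - f))
n(k) = -⅕ (n(k) = 1/(-5) = 1*(-⅕) = -⅕)
-12501*n(J(-1, 5)) = -12501*(-⅕) = 12501/5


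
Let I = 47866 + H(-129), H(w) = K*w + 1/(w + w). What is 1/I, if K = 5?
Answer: 258/12183017 ≈ 2.1177e-5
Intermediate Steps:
H(w) = 1/(2*w) + 5*w (H(w) = 5*w + 1/(w + w) = 5*w + 1/(2*w) = 1/(2*w) + 5*w)
I = 12183017/258 (I = 47866 + ((½)/(-129) + 5*(-129)) = 47866 + ((½)*(-1/129) - 645) = 47866 + (-1/258 - 645) = 47866 - 166411/258 = 12183017/258 ≈ 47221.)
1/I = 1/(12183017/258) = 258/12183017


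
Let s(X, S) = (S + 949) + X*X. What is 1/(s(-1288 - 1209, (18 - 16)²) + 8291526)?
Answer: 1/14527488 ≈ 6.8835e-8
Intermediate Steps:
s(X, S) = 949 + S + X² (s(X, S) = (949 + S) + X² = 949 + S + X²)
1/(s(-1288 - 1209, (18 - 16)²) + 8291526) = 1/((949 + (18 - 16)² + (-1288 - 1209)²) + 8291526) = 1/((949 + 2² + (-2497)²) + 8291526) = 1/((949 + 4 + 6235009) + 8291526) = 1/(6235962 + 8291526) = 1/14527488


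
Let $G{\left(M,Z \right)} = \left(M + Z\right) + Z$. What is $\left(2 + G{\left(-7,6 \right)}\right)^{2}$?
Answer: $49$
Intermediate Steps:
$G{\left(M,Z \right)} = M + 2 Z$
$\left(2 + G{\left(-7,6 \right)}\right)^{2} = \left(2 + \left(-7 + 2 \cdot 6\right)\right)^{2} = \left(2 + \left(-7 + 12\right)\right)^{2} = \left(2 + 5\right)^{2} = 7^{2} = 49$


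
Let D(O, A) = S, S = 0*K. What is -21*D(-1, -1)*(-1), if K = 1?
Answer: 0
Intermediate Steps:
S = 0 (S = 0*1 = 0)
D(O, A) = 0
-21*D(-1, -1)*(-1) = -21*0*(-1) = 0*(-1) = 0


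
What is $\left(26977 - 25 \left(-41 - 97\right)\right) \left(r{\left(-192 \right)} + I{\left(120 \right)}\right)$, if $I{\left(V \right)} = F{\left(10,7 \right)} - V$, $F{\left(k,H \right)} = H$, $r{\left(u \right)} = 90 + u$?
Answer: $-6541805$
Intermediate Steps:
$I{\left(V \right)} = 7 - V$
$\left(26977 - 25 \left(-41 - 97\right)\right) \left(r{\left(-192 \right)} + I{\left(120 \right)}\right) = \left(26977 - 25 \left(-41 - 97\right)\right) \left(\left(90 - 192\right) + \left(7 - 120\right)\right) = \left(26977 - -3450\right) \left(-102 + \left(7 - 120\right)\right) = \left(26977 + 3450\right) \left(-102 - 113\right) = 30427 \left(-215\right) = -6541805$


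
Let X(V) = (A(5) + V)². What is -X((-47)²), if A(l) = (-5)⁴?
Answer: -8031556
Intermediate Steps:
A(l) = 625
X(V) = (625 + V)²
-X((-47)²) = -(625 + (-47)²)² = -(625 + 2209)² = -1*2834² = -1*8031556 = -8031556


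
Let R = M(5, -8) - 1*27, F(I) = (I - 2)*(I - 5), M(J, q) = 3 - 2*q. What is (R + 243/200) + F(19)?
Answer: 46243/200 ≈ 231.22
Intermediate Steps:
F(I) = (-5 + I)*(-2 + I) (F(I) = (-2 + I)*(-5 + I) = (-5 + I)*(-2 + I))
R = -8 (R = (3 - 2*(-8)) - 1*27 = (3 + 16) - 27 = 19 - 27 = -8)
(R + 243/200) + F(19) = (-8 + 243/200) + (10 + 19² - 7*19) = (-8 + 243*(1/200)) + (10 + 361 - 133) = (-8 + 243/200) + 238 = -1357/200 + 238 = 46243/200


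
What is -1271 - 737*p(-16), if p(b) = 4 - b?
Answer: -16011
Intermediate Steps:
-1271 - 737*p(-16) = -1271 - 737*(4 - 1*(-16)) = -1271 - 737*(4 + 16) = -1271 - 737*20 = -1271 - 14740 = -16011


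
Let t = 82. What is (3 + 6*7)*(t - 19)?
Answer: 2835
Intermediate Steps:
(3 + 6*7)*(t - 19) = (3 + 6*7)*(82 - 19) = (3 + 42)*63 = 45*63 = 2835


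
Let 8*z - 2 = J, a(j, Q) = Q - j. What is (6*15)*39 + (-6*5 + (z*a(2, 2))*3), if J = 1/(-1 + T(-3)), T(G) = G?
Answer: 3480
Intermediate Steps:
J = -¼ (J = 1/(-1 - 3) = 1/(-4) = -¼ ≈ -0.25000)
z = 7/32 (z = ¼ + (⅛)*(-¼) = ¼ - 1/32 = 7/32 ≈ 0.21875)
(6*15)*39 + (-6*5 + (z*a(2, 2))*3) = (6*15)*39 + (-6*5 + (7*(2 - 1*2)/32)*3) = 90*39 + (-30 + (7*(2 - 2)/32)*3) = 3510 + (-30 + ((7/32)*0)*3) = 3510 + (-30 + 0*3) = 3510 + (-30 + 0) = 3510 - 30 = 3480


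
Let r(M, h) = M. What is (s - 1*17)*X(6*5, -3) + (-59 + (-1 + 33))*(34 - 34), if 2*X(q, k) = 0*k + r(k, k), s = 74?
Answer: -171/2 ≈ -85.500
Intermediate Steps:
X(q, k) = k/2 (X(q, k) = (0*k + k)/2 = (0 + k)/2 = k/2)
(s - 1*17)*X(6*5, -3) + (-59 + (-1 + 33))*(34 - 34) = (74 - 1*17)*((½)*(-3)) + (-59 + (-1 + 33))*(34 - 34) = (74 - 17)*(-3/2) + (-59 + 32)*0 = 57*(-3/2) - 27*0 = -171/2 + 0 = -171/2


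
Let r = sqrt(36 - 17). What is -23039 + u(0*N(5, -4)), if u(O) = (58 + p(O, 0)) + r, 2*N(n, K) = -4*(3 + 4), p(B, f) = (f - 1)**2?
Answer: -22980 + sqrt(19) ≈ -22976.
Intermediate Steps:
p(B, f) = (-1 + f)**2
N(n, K) = -14 (N(n, K) = (-4*(3 + 4))/2 = (-4*7)/2 = (1/2)*(-28) = -14)
r = sqrt(19) ≈ 4.3589
u(O) = 59 + sqrt(19) (u(O) = (58 + (-1 + 0)**2) + sqrt(19) = (58 + (-1)**2) + sqrt(19) = (58 + 1) + sqrt(19) = 59 + sqrt(19))
-23039 + u(0*N(5, -4)) = -23039 + (59 + sqrt(19)) = -22980 + sqrt(19)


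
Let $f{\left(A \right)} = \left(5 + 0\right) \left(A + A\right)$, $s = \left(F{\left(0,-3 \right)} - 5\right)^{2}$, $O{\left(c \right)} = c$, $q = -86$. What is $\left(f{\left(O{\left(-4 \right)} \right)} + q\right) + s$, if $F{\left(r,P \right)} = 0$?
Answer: $-101$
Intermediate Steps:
$s = 25$ ($s = \left(0 - 5\right)^{2} = \left(-5\right)^{2} = 25$)
$f{\left(A \right)} = 10 A$ ($f{\left(A \right)} = 5 \cdot 2 A = 10 A$)
$\left(f{\left(O{\left(-4 \right)} \right)} + q\right) + s = \left(10 \left(-4\right) - 86\right) + 25 = \left(-40 - 86\right) + 25 = -126 + 25 = -101$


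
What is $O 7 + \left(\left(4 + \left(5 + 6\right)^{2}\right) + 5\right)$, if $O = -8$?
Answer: $74$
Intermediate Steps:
$O 7 + \left(\left(4 + \left(5 + 6\right)^{2}\right) + 5\right) = \left(-8\right) 7 + \left(\left(4 + \left(5 + 6\right)^{2}\right) + 5\right) = -56 + \left(\left(4 + 11^{2}\right) + 5\right) = -56 + \left(\left(4 + 121\right) + 5\right) = -56 + \left(125 + 5\right) = -56 + 130 = 74$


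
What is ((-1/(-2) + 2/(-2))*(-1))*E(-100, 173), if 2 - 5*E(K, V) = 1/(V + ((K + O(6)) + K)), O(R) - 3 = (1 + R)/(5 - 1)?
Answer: 91/445 ≈ 0.20449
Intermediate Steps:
O(R) = 13/4 + R/4 (O(R) = 3 + (1 + R)/(5 - 1) = 3 + (1 + R)/4 = 3 + (1 + R)*(1/4) = 3 + (1/4 + R/4) = 13/4 + R/4)
E(K, V) = 2/5 - 1/(5*(19/4 + V + 2*K)) (E(K, V) = 2/5 - 1/(5*(V + ((K + (13/4 + (1/4)*6)) + K))) = 2/5 - 1/(5*(V + ((K + (13/4 + 3/2)) + K))) = 2/5 - 1/(5*(V + ((K + 19/4) + K))) = 2/5 - 1/(5*(V + ((19/4 + K) + K))) = 2/5 - 1/(5*(V + (19/4 + 2*K))) = 2/5 - 1/(5*(19/4 + V + 2*K)))
((-1/(-2) + 2/(-2))*(-1))*E(-100, 173) = ((-1/(-2) + 2/(-2))*(-1))*(2*(17 + 4*173 + 8*(-100))/(5*(19 + 4*173 + 8*(-100)))) = ((-1*(-1/2) + 2*(-1/2))*(-1))*(2*(17 + 692 - 800)/(5*(19 + 692 - 800))) = ((1/2 - 1)*(-1))*((2/5)*(-91)/(-89)) = (-1/2*(-1))*((2/5)*(-1/89)*(-91)) = (1/2)*(182/445) = 91/445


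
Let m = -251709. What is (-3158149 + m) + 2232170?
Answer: -1177688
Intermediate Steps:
(-3158149 + m) + 2232170 = (-3158149 - 251709) + 2232170 = -3409858 + 2232170 = -1177688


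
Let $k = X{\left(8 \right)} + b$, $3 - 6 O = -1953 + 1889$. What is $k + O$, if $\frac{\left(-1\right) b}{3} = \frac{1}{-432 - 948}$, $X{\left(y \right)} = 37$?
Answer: $\frac{66473}{1380} \approx 48.169$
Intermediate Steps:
$b = \frac{1}{460}$ ($b = - \frac{3}{-432 - 948} = - \frac{3}{-1380} = \left(-3\right) \left(- \frac{1}{1380}\right) = \frac{1}{460} \approx 0.0021739$)
$O = \frac{67}{6}$ ($O = \frac{1}{2} - \frac{-1953 + 1889}{6} = \frac{1}{2} - - \frac{32}{3} = \frac{1}{2} + \frac{32}{3} = \frac{67}{6} \approx 11.167$)
$k = \frac{17021}{460}$ ($k = 37 + \frac{1}{460} = \frac{17021}{460} \approx 37.002$)
$k + O = \frac{17021}{460} + \frac{67}{6} = \frac{66473}{1380}$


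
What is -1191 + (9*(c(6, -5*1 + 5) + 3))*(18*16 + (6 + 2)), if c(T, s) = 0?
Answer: 6801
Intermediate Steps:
-1191 + (9*(c(6, -5*1 + 5) + 3))*(18*16 + (6 + 2)) = -1191 + (9*(0 + 3))*(18*16 + (6 + 2)) = -1191 + (9*3)*(288 + 8) = -1191 + 27*296 = -1191 + 7992 = 6801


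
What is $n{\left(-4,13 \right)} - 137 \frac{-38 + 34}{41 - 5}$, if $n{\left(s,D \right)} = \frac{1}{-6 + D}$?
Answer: $\frac{968}{63} \approx 15.365$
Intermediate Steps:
$n{\left(-4,13 \right)} - 137 \frac{-38 + 34}{41 - 5} = \frac{1}{-6 + 13} - 137 \frac{-38 + 34}{41 - 5} = \frac{1}{7} - 137 \left(- \frac{4}{36}\right) = \frac{1}{7} - 137 \left(\left(-4\right) \frac{1}{36}\right) = \frac{1}{7} - - \frac{137}{9} = \frac{1}{7} + \frac{137}{9} = \frac{968}{63}$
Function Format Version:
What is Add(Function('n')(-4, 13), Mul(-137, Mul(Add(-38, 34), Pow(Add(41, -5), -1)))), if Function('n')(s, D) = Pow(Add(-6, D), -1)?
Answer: Rational(968, 63) ≈ 15.365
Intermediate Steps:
Add(Function('n')(-4, 13), Mul(-137, Mul(Add(-38, 34), Pow(Add(41, -5), -1)))) = Add(Pow(Add(-6, 13), -1), Mul(-137, Mul(Add(-38, 34), Pow(Add(41, -5), -1)))) = Add(Pow(7, -1), Mul(-137, Mul(-4, Pow(36, -1)))) = Add(Rational(1, 7), Mul(-137, Mul(-4, Rational(1, 36)))) = Add(Rational(1, 7), Mul(-137, Rational(-1, 9))) = Add(Rational(1, 7), Rational(137, 9)) = Rational(968, 63)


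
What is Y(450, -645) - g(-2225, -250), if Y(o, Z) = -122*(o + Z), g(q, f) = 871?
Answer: 22919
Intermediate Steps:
Y(o, Z) = -122*Z - 122*o (Y(o, Z) = -122*(Z + o) = -122*Z - 122*o)
Y(450, -645) - g(-2225, -250) = (-122*(-645) - 122*450) - 1*871 = (78690 - 54900) - 871 = 23790 - 871 = 22919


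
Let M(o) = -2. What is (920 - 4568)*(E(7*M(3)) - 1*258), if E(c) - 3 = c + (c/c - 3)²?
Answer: 966720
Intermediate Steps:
E(c) = 7 + c (E(c) = 3 + (c + (c/c - 3)²) = 3 + (c + (1 - 3)²) = 3 + (c + (-2)²) = 3 + (c + 4) = 3 + (4 + c) = 7 + c)
(920 - 4568)*(E(7*M(3)) - 1*258) = (920 - 4568)*((7 + 7*(-2)) - 1*258) = -3648*((7 - 14) - 258) = -3648*(-7 - 258) = -3648*(-265) = 966720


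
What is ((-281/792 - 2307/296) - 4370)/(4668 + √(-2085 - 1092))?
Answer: -24953819015/26609742621 + 64148635*I*√353/106438970484 ≈ -0.93777 + 0.011323*I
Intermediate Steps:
((-281/792 - 2307/296) - 4370)/(4668 + √(-2085 - 1092)) = ((-281*1/792 - 2307*1/296) - 4370)/(4668 + √(-3177)) = ((-281/792 - 2307/296) - 4370)/(4668 + 3*I*√353) = (-119395/14652 - 4370)/(4668 + 3*I*√353) = -64148635/(14652*(4668 + 3*I*√353))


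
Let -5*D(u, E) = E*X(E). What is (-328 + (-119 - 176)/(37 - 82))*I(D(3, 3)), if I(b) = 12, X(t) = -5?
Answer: -11572/3 ≈ -3857.3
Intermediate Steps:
D(u, E) = E (D(u, E) = -E*(-5)/5 = -(-1)*E = E)
(-328 + (-119 - 176)/(37 - 82))*I(D(3, 3)) = (-328 + (-119 - 176)/(37 - 82))*12 = (-328 - 295/(-45))*12 = (-328 - 295*(-1/45))*12 = (-328 + 59/9)*12 = -2893/9*12 = -11572/3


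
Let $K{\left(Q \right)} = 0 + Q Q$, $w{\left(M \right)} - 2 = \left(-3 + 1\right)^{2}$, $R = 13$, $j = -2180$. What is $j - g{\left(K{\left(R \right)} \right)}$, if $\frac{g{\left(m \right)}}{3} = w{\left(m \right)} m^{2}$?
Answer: $-516278$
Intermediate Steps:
$w{\left(M \right)} = 6$ ($w{\left(M \right)} = 2 + \left(-3 + 1\right)^{2} = 2 + \left(-2\right)^{2} = 2 + 4 = 6$)
$K{\left(Q \right)} = Q^{2}$ ($K{\left(Q \right)} = 0 + Q^{2} = Q^{2}$)
$g{\left(m \right)} = 18 m^{2}$ ($g{\left(m \right)} = 3 \cdot 6 m^{2} = 18 m^{2}$)
$j - g{\left(K{\left(R \right)} \right)} = -2180 - 18 \left(13^{2}\right)^{2} = -2180 - 18 \cdot 169^{2} = -2180 - 18 \cdot 28561 = -2180 - 514098 = -516278$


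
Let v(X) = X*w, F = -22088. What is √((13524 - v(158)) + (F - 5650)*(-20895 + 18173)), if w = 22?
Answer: 2*√18878221 ≈ 8689.8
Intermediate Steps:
v(X) = 22*X (v(X) = X*22 = 22*X)
√((13524 - v(158)) + (F - 5650)*(-20895 + 18173)) = √((13524 - 22*158) + (-22088 - 5650)*(-20895 + 18173)) = √((13524 - 1*3476) - 27738*(-2722)) = √((13524 - 3476) + 75502836) = √(10048 + 75502836) = √75512884 = 2*√18878221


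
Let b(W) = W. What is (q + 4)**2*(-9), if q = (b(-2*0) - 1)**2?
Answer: -225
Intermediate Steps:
q = 1 (q = (-2*0 - 1)**2 = (0 - 1)**2 = (-1)**2 = 1)
(q + 4)**2*(-9) = (1 + 4)**2*(-9) = 5**2*(-9) = 25*(-9) = -225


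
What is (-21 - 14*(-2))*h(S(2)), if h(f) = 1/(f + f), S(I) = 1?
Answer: 7/2 ≈ 3.5000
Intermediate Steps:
h(f) = 1/(2*f)
(-21 - 14*(-2))*h(S(2)) = (-21 - 14*(-2))*((1/2)/1) = (-21 + 28)*((1/2)*1) = 7*(1/2) = 7/2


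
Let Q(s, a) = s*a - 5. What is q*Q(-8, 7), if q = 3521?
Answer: -214781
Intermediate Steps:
Q(s, a) = -5 + a*s (Q(s, a) = a*s - 5 = -5 + a*s)
q*Q(-8, 7) = 3521*(-5 + 7*(-8)) = 3521*(-5 - 56) = 3521*(-61) = -214781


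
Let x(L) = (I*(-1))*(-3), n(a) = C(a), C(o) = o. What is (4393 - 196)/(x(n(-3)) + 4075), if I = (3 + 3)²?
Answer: 4197/4183 ≈ 1.0033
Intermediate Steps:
n(a) = a
I = 36 (I = 6² = 36)
x(L) = 108 (x(L) = (36*(-1))*(-3) = -36*(-3) = 108)
(4393 - 196)/(x(n(-3)) + 4075) = (4393 - 196)/(108 + 4075) = 4197/4183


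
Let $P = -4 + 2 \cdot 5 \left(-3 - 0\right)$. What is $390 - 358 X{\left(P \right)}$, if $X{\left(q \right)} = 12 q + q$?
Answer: $158626$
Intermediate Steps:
$P = -34$ ($P = -4 + 10 \left(-3 + 0\right) = -4 + 10 \left(-3\right) = -4 - 30 = -34$)
$X{\left(q \right)} = 13 q$
$390 - 358 X{\left(P \right)} = 390 - 358 \cdot 13 \left(-34\right) = 390 - -158236 = 390 + 158236 = 158626$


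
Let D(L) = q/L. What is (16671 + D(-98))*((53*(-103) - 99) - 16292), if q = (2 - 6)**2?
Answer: -17848631350/49 ≈ -3.6426e+8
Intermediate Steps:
q = 16 (q = (-4)**2 = 16)
D(L) = 16/L
(16671 + D(-98))*((53*(-103) - 99) - 16292) = (16671 + 16/(-98))*((53*(-103) - 99) - 16292) = (16671 + 16*(-1/98))*((-5459 - 99) - 16292) = (16671 - 8/49)*(-5558 - 16292) = (816871/49)*(-21850) = -17848631350/49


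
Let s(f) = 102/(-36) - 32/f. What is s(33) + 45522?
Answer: 3004201/66 ≈ 45518.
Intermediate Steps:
s(f) = -17/6 - 32/f (s(f) = 102*(-1/36) - 32/f = -17/6 - 32/f)
s(33) + 45522 = (-17/6 - 32/33) + 45522 = -251/66 + 45522 = 3004201/66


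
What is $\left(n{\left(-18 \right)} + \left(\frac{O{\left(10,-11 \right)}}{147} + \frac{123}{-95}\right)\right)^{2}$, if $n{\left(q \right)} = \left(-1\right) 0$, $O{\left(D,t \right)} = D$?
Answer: $\frac{293471161}{195021225} \approx 1.5048$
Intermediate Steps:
$n{\left(q \right)} = 0$
$\left(n{\left(-18 \right)} + \left(\frac{O{\left(10,-11 \right)}}{147} + \frac{123}{-95}\right)\right)^{2} = \left(0 + \left(\frac{10}{147} + \frac{123}{-95}\right)\right)^{2} = \left(0 + \left(10 \cdot \frac{1}{147} + 123 \left(- \frac{1}{95}\right)\right)\right)^{2} = \left(0 + \left(\frac{10}{147} - \frac{123}{95}\right)\right)^{2} = \left(0 - \frac{17131}{13965}\right)^{2} = \left(- \frac{17131}{13965}\right)^{2} = \frac{293471161}{195021225}$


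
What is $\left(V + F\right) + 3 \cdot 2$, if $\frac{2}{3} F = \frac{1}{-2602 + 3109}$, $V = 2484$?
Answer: $\frac{841621}{338} \approx 2490.0$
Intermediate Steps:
$F = \frac{1}{338}$ ($F = \frac{3}{2 \left(-2602 + 3109\right)} = \frac{3}{2 \cdot 507} = \frac{3}{2} \cdot \frac{1}{507} = \frac{1}{338} \approx 0.0029586$)
$\left(V + F\right) + 3 \cdot 2 = \left(2484 + \frac{1}{338}\right) + 3 \cdot 2 = \frac{839593}{338} + 6 = \frac{841621}{338}$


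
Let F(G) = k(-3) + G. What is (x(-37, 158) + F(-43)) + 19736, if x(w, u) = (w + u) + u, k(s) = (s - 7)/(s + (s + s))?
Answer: 179758/9 ≈ 19973.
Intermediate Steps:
k(s) = (-7 + s)/(3*s) (k(s) = (-7 + s)/(s + 2*s) = (-7 + s)/((3*s)) = (-7 + s)*(1/(3*s)) = (-7 + s)/(3*s))
x(w, u) = w + 2*u (x(w, u) = (u + w) + u = w + 2*u)
F(G) = 10/9 + G (F(G) = (1/3)*(-7 - 3)/(-3) + G = (1/3)*(-1/3)*(-10) + G = 10/9 + G)
(x(-37, 158) + F(-43)) + 19736 = ((-37 + 2*158) + (10/9 - 43)) + 19736 = ((-37 + 316) - 377/9) + 19736 = (279 - 377/9) + 19736 = 2134/9 + 19736 = 179758/9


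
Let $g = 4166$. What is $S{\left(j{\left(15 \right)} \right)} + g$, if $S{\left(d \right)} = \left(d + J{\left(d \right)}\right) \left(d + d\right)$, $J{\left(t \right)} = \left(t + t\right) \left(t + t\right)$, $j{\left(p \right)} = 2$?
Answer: $4238$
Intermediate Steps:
$J{\left(t \right)} = 4 t^{2}$ ($J{\left(t \right)} = 2 t 2 t = 4 t^{2}$)
$S{\left(d \right)} = 2 d \left(d + 4 d^{2}\right)$ ($S{\left(d \right)} = \left(d + 4 d^{2}\right) \left(d + d\right) = \left(d + 4 d^{2}\right) 2 d = 2 d \left(d + 4 d^{2}\right)$)
$S{\left(j{\left(15 \right)} \right)} + g = 2^{2} \left(2 + 8 \cdot 2\right) + 4166 = 4 \left(2 + 16\right) + 4166 = 4 \cdot 18 + 4166 = 72 + 4166 = 4238$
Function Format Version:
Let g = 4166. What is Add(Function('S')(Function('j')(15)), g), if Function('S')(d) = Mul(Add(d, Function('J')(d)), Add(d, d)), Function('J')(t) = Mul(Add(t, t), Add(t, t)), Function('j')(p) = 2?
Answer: 4238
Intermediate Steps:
Function('J')(t) = Mul(4, Pow(t, 2)) (Function('J')(t) = Mul(Mul(2, t), Mul(2, t)) = Mul(4, Pow(t, 2)))
Function('S')(d) = Mul(2, d, Add(d, Mul(4, Pow(d, 2)))) (Function('S')(d) = Mul(Add(d, Mul(4, Pow(d, 2))), Add(d, d)) = Mul(Add(d, Mul(4, Pow(d, 2))), Mul(2, d)) = Mul(2, d, Add(d, Mul(4, Pow(d, 2)))))
Add(Function('S')(Function('j')(15)), g) = Add(Mul(Pow(2, 2), Add(2, Mul(8, 2))), 4166) = Add(Mul(4, Add(2, 16)), 4166) = Add(Mul(4, 18), 4166) = Add(72, 4166) = 4238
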